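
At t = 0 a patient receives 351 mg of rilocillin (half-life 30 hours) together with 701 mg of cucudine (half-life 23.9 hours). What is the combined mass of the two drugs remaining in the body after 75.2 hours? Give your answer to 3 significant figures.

rilocillin: 351 × (1/2)^(75.2/30) = 351 × (1/2)^2.5067 ≈ 61.763 mg.
cucudine: 701 × (1/2)^(75.2/23.9) = 701 × (1/2)^3.1464 ≈ 79.167 mg.
Total = 61.763 + 79.167 ≈ 140.93 mg.

141 mg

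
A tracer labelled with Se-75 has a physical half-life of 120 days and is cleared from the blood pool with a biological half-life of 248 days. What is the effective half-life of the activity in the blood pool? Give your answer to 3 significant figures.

1/t_eff = 1/t_phys + 1/t_biol = 1/120 + 1/248 = 0.012366 per day.
t_eff = 120 × 248 / (120 + 248) ≈ 80.87 days.

80.9 days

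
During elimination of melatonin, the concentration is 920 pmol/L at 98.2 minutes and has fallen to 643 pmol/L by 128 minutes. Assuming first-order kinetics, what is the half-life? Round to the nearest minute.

58 minutes

Over Δt = 128 − 98.2 = 29.8 minutes, the level fell by a factor of 920/643 ≈ 1.4308.
n = log₂(1.4308) ≈ 0.51682 half-lives, so t½ = 29.8/0.51682 ≈ 57.661 minutes.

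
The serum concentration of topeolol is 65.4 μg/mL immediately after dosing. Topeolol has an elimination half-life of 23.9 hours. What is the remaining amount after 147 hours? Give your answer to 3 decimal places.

0.921 μg/mL

Number of half-lives: n = 147/23.9 ≈ 6.1506.
Remaining = 65.4 × (1/2)^6.1506 = 65.4 × 0.014076 ≈ 0.92056 μg/mL.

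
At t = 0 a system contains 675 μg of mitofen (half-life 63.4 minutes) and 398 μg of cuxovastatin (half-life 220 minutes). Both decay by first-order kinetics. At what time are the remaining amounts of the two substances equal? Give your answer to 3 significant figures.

67.9 minutes

Set 675·(1/2)^(t/63.4) = 398·(1/2)^(t/220).
Taking log₂: log₂(675/398) = t·(1/63.4 − 1/220).
log₂(1.696) = 0.76212; 1/63.4 − 1/220 = 0.011227.
t = 0.76212 / 0.011227 ≈ 67.88 minutes.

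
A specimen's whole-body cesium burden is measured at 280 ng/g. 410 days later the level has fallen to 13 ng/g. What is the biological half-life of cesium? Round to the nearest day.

A/A₀ = 13/280 ≈ 0.046429.
n = log₂(21.538) ≈ 4.4288 half-lives elapsed in 410 days.
t½ = 410/4.4288 ≈ 92.575 days.

93 days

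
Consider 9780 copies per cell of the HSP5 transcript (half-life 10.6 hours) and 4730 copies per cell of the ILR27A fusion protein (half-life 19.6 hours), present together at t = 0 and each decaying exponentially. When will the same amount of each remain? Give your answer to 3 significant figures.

Set 9780·(1/2)^(t/10.6) = 4730·(1/2)^(t/19.6).
Taking log₂: log₂(9780/4730) = t·(1/10.6 − 1/19.6).
log₂(2.0677) = 1.048; 1/10.6 − 1/19.6 = 0.043319.
t = 1.048 / 0.043319 ≈ 24.192 hours.

24.2 hours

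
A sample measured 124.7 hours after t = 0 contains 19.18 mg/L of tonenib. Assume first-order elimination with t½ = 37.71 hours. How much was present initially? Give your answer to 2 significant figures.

Number of half-lives elapsed: n = 124.7/37.71 ≈ 3.3068.
A₀ = A × 2^n = 19.18 × 2^3.3068 = 19.18 × 9.8958 ≈ 189.8 mg/L.

190 mg/L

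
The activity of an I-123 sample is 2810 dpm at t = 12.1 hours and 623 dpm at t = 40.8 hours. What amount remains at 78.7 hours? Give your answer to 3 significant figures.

85.2 dpm

Over Δt = 40.8 − 12.1 = 28.7 hours, the level fell by a factor of 2810/623 ≈ 4.5104.
n = log₂(4.5104) ≈ 2.1733 half-lives, so t½ = 28.7/2.1733 ≈ 13.206 hours.
From t = 40.8 to t = 78.7: 623 × (1/2)^((78.7−40.8)/13.206) ≈ 85.223 dpm.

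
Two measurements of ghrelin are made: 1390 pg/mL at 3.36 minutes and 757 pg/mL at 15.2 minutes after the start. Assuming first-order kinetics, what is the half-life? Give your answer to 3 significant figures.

13.5 minutes

Over Δt = 15.2 − 3.36 = 11.84 minutes, the level fell by a factor of 1390/757 ≈ 1.8362.
n = log₂(1.8362) ≈ 0.87672 half-lives, so t½ = 11.84/0.87672 ≈ 13.505 minutes.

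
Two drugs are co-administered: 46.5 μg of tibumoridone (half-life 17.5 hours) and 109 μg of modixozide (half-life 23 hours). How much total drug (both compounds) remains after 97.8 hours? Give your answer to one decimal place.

6.7 μg

tibumoridone: 46.5 × (1/2)^(97.8/17.5) = 46.5 × (1/2)^5.5886 ≈ 0.96633 μg.
modixozide: 109 × (1/2)^(97.8/23) = 109 × (1/2)^4.2522 ≈ 5.72 μg.
Total = 0.96633 + 5.72 ≈ 6.6863 μg.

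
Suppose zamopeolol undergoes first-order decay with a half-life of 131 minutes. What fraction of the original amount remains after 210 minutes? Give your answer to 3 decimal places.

n = 210/131 ≈ 1.6031 half-lives.
Fraction remaining = (1/2)^1.6031 ≈ 0.32918.

0.329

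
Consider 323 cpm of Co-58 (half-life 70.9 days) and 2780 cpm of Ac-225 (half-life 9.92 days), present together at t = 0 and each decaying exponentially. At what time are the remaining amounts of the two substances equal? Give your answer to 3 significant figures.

35.8 days

Set 323·(1/2)^(t/70.9) = 2780·(1/2)^(t/9.92).
Taking log₂: log₂(323/2780) = t·(1/70.9 − 1/9.92).
log₂(0.11619) = -3.1055; 1/70.9 − 1/9.92 = -0.086702.
t = -3.1055 / -0.086702 ≈ 35.818 days.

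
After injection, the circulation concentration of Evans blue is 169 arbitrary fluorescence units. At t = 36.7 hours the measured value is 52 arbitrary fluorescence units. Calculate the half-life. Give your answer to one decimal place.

A/A₀ = 52/169 ≈ 0.30769.
n = log₂(3.25) ≈ 1.7004 half-lives elapsed in 36.7 hours.
t½ = 36.7/1.7004 ≈ 21.583 hours.

21.6 hours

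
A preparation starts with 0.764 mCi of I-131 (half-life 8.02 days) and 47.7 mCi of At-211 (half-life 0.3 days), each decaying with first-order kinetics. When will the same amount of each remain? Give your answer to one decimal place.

1.9 days

Set 0.764·(1/2)^(t/8.02) = 47.7·(1/2)^(t/0.3).
Taking log₂: log₂(0.764/47.7) = t·(1/8.02 − 1/0.3).
log₂(0.016017) = -5.9643; 1/8.02 − 1/0.3 = -3.2086.
t = -5.9643 / -3.2086 ≈ 1.8588 days.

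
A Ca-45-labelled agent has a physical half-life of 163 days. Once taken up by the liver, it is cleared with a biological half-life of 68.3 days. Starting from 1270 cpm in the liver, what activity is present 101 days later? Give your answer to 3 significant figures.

297 cpm

1/t_eff = 1/t_phys + 1/t_biol = 1/163 + 1/68.3 = 0.020776 per day.
t_eff = 163 × 68.3 / (163 + 68.3) ≈ 48.132 days.
Remaining = 1270 × (1/2)^(101/48.132) = 1270 × (1/2)^2.0984 ≈ 296.57 cpm.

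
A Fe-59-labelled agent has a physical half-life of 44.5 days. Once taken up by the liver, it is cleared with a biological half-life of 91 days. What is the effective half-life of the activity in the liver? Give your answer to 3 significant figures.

29.9 days

1/t_eff = 1/t_phys + 1/t_biol = 1/44.5 + 1/91 = 0.033461 per day.
t_eff = 44.5 × 91 / (44.5 + 91) ≈ 29.886 days.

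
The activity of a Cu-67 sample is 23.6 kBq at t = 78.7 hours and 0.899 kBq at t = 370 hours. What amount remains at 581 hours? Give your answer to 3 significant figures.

Over Δt = 370 − 78.7 = 291.3 hours, the level fell by a factor of 23.6/0.899 ≈ 26.251.
n = log₂(26.251) ≈ 4.7143 half-lives, so t½ = 291.3/4.7143 ≈ 61.79 hours.
From t = 370 to t = 581: 0.899 × (1/2)^((581−370)/61.79) ≈ 0.084297 kBq.

0.0843 kBq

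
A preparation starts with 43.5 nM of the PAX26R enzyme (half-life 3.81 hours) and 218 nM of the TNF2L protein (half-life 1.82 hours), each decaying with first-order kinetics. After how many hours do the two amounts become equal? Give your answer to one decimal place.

Set 43.5·(1/2)^(t/3.81) = 218·(1/2)^(t/1.82).
Taking log₂: log₂(43.5/218) = t·(1/3.81 − 1/1.82).
log₂(0.19954) = -2.3252; 1/3.81 − 1/1.82 = -0.28698.
t = -2.3252 / -0.28698 ≈ 8.1024 hours.

8.1 hours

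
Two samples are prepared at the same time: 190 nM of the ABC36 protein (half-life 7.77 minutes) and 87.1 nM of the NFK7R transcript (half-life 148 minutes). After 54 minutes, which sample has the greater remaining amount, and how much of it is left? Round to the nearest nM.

NFK7R transcript, 68 nM

ABC36 protein: 190 × (1/2)^6.9498 ≈ 1.5369 nM.
NFK7R transcript: 87.1 × (1/2)^0.36486 ≈ 67.637 nM.
NFK7R transcript has more remaining, at ≈ 67.637 nM.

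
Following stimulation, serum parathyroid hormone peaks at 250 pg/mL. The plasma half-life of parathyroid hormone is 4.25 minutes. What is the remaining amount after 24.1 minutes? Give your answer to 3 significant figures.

Number of half-lives: n = 24.1/4.25 ≈ 5.6706.
Remaining = 250 × (1/2)^5.6706 = 250 × 0.019633 ≈ 4.9082 pg/mL.

4.91 pg/mL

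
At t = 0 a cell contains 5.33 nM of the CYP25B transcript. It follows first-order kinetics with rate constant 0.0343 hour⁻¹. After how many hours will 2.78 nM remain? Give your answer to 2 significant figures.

t½ = ln 2 / λ = 0.69315 / 0.0343 ≈ 20.208 hours.
Fraction remaining = 2.78/5.33 ≈ 0.52158.
n = log₂(5.33/2.78) = ln(1.9173)/ln 2 ≈ 0.93905 half-lives.
t = n × t½ = 0.93905 × 20.208 ≈ 18.977 hours.

19 hours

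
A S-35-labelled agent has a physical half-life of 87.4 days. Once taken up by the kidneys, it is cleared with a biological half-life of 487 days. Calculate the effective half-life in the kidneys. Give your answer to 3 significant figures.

1/t_eff = 1/t_phys + 1/t_biol = 1/87.4 + 1/487 = 0.013495 per day.
t_eff = 87.4 × 487 / (87.4 + 487) ≈ 74.101 days.

74.1 days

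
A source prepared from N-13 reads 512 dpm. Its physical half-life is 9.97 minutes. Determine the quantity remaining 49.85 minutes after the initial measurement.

Elapsed time is 5 half-lives (49.85/9.97).
Each half-life halves the amount: 512 × (1/2)^5 = 512/32 = 16 dpm.

16 dpm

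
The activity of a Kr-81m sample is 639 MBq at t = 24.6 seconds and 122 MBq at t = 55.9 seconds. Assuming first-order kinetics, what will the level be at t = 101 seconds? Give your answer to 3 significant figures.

11.2 MBq

Over Δt = 55.9 − 24.6 = 31.3 seconds, the level fell by a factor of 639/122 ≈ 5.2377.
n = log₂(5.2377) ≈ 2.3889 half-lives, so t½ = 31.3/2.3889 ≈ 13.102 seconds.
From t = 55.9 to t = 101: 122 × (1/2)^((101−55.9)/13.102) ≈ 11.224 MBq.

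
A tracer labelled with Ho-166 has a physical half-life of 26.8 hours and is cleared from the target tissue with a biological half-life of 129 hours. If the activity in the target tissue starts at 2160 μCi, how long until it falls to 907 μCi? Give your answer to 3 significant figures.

1/t_eff = 1/t_phys + 1/t_biol = 1/26.8 + 1/129 = 0.045065 per hour.
t_eff = 26.8 × 129 / (26.8 + 129) ≈ 22.19 hours.
n = log₂(2160/907) ≈ 1.2519; t = 1.2519 × 22.19 ≈ 27.779 hours.

27.8 hours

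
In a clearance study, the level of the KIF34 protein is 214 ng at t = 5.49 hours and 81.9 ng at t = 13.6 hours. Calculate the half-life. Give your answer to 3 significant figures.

Over Δt = 13.6 − 5.49 = 8.11 hours, the level fell by a factor of 214/81.9 ≈ 2.6129.
n = log₂(2.6129) ≈ 1.3857 half-lives, so t½ = 8.11/1.3857 ≈ 5.8527 hours.

5.85 hours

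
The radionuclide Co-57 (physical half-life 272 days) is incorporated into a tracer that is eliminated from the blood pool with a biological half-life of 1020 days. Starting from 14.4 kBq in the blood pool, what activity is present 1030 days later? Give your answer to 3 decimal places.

1/t_eff = 1/t_phys + 1/t_biol = 1/272 + 1/1020 = 0.0046569 per day.
t_eff = 272 × 1020 / (272 + 1020) ≈ 214.74 days.
Remaining = 14.4 × (1/2)^(1030/214.74) = 14.4 × (1/2)^4.7966 ≈ 0.51815 kBq.

0.518 kBq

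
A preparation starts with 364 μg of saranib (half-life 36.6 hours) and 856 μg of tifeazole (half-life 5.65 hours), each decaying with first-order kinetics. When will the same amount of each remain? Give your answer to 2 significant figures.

Set 364·(1/2)^(t/36.6) = 856·(1/2)^(t/5.65).
Taking log₂: log₂(364/856) = t·(1/36.6 − 1/5.65).
log₂(0.42523) = -1.2337; 1/36.6 − 1/5.65 = -0.14967.
t = -1.2337 / -0.14967 ≈ 8.2427 hours.

8.2 hours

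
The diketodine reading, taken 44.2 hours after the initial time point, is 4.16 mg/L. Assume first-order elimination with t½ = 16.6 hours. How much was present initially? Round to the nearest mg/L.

26 mg/L

Number of half-lives elapsed: n = 44.2/16.6 ≈ 2.6627.
A₀ = A × 2^n = 4.16 × 2^2.6627 = 4.16 × 6.332 ≈ 26.341 mg/L.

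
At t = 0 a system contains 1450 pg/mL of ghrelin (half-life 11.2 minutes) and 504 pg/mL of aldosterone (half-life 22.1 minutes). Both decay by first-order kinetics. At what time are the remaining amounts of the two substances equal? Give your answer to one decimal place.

34.6 minutes

Set 1450·(1/2)^(t/11.2) = 504·(1/2)^(t/22.1).
Taking log₂: log₂(1450/504) = t·(1/11.2 − 1/22.1).
log₂(2.877) = 1.5246; 1/11.2 − 1/22.1 = 0.044037.
t = 1.5246 / 0.044037 ≈ 34.62 minutes.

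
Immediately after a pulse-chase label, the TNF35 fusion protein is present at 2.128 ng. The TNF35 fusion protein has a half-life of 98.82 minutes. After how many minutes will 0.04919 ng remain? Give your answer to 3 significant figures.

537 minutes

Fraction remaining = 0.04919/2.128 ≈ 0.023116.
n = log₂(2.128/0.04919) = ln(43.261)/ln 2 ≈ 5.435 half-lives.
t = n × t½ = 5.435 × 98.82 ≈ 537.09 minutes.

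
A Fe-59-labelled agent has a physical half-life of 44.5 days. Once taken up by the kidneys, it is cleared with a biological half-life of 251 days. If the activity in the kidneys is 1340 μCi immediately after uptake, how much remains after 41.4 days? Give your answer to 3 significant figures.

627 μCi

1/t_eff = 1/t_phys + 1/t_biol = 1/44.5 + 1/251 = 0.026456 per day.
t_eff = 44.5 × 251 / (44.5 + 251) ≈ 37.799 days.
Remaining = 1340 × (1/2)^(41.4/37.799) = 1340 × (1/2)^1.0953 ≈ 627.18 μCi.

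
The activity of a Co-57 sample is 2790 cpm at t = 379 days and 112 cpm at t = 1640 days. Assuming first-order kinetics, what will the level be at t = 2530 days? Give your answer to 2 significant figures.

Over Δt = 1640 − 379 = 1261 days, the level fell by a factor of 2790/112 ≈ 24.911.
n = log₂(24.911) ≈ 4.6387 half-lives, so t½ = 1261/4.6387 ≈ 271.84 days.
From t = 1640 to t = 2530: 112 × (1/2)^((2530−1640)/271.84) ≈ 11.579 cpm.

12 cpm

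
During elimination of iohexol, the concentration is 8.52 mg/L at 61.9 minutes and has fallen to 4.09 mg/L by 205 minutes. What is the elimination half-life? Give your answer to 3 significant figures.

Over Δt = 205 − 61.9 = 143.1 minutes, the level fell by a factor of 8.52/4.09 ≈ 2.0831.
n = log₂(2.0831) ≈ 1.0588 half-lives, so t½ = 143.1/1.0588 ≈ 135.16 minutes.

135 minutes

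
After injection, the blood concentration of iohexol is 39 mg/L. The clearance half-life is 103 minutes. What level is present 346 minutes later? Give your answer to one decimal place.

3.8 mg/L

Number of half-lives: n = 346/103 ≈ 3.3592.
Remaining = 39 × (1/2)^3.3592 = 39 × 0.097448 ≈ 3.8005 mg/L.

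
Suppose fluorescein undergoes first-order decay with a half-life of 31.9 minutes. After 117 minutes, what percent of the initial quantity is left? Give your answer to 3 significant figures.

7.87%

n = 117/31.9 ≈ 3.6677 half-lives.
Fraction remaining = (1/2)^3.6677 ≈ 0.078688, i.e. 7.8688%.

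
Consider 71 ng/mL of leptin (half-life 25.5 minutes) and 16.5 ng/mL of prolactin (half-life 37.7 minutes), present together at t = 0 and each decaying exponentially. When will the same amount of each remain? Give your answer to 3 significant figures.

166 minutes

Set 71·(1/2)^(t/25.5) = 16.5·(1/2)^(t/37.7).
Taking log₂: log₂(71/16.5) = t·(1/25.5 − 1/37.7).
log₂(4.303) = 2.1054; 1/25.5 − 1/37.7 = 0.01269.
t = 2.1054 / 0.01269 ≈ 165.9 minutes.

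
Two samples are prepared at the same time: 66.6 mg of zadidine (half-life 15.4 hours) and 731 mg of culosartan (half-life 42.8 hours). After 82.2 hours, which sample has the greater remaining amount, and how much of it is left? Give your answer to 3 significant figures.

culosartan, 193 mg

zadidine: 66.6 × (1/2)^5.3377 ≈ 1.6469 mg.
culosartan: 731 × (1/2)^1.9206 ≈ 193.09 mg.
Culosartan has more remaining, at ≈ 193.09 mg.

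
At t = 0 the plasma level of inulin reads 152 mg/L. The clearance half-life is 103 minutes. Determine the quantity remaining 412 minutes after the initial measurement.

9.5 mg/L

Elapsed time is 4 half-lives (412/103).
Each half-life halves the amount: 152 × (1/2)^4 = 152/16 = 9.5 mg/L.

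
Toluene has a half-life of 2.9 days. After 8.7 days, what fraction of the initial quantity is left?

n = 8.7/2.9 ≈ 3 half-lives.
Fraction remaining = (1/2)^3 ≈ 0.125.

0.125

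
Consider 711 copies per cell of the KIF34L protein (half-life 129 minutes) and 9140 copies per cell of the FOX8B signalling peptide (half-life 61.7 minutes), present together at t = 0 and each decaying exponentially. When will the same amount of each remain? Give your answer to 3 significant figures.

Set 711·(1/2)^(t/129) = 9140·(1/2)^(t/61.7).
Taking log₂: log₂(711/9140) = t·(1/129 − 1/61.7).
log₂(0.07779) = -3.6843; 1/129 − 1/61.7 = -0.0084555.
t = -3.6843 / -0.0084555 ≈ 435.72 minutes.

436 minutes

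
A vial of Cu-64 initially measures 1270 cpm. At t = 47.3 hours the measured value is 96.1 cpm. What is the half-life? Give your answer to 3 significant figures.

12.7 hours

A/A₀ = 96.1/1270 ≈ 0.075669.
n = log₂(13.215) ≈ 3.7241 half-lives elapsed in 47.3 hours.
t½ = 47.3/3.7241 ≈ 12.701 hours.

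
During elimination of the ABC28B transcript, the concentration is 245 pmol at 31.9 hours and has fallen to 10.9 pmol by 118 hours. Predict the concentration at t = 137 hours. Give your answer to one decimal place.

5.5 pmol

Over Δt = 118 − 31.9 = 86.1 hours, the level fell by a factor of 245/10.9 ≈ 22.477.
n = log₂(22.477) ≈ 4.4904 half-lives, so t½ = 86.1/4.4904 ≈ 19.174 hours.
From t = 118 to t = 137: 10.9 × (1/2)^((137−118)/19.174) ≈ 5.4845 pmol.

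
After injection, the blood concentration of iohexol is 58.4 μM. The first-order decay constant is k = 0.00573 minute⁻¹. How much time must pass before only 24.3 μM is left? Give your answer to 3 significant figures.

t½ = ln 2 / k = 0.69315 / 0.00573 ≈ 120.97 minutes.
Fraction remaining = 24.3/58.4 ≈ 0.4161.
n = log₂(58.4/24.3) = ln(2.4033)/ln 2 ≈ 1.265 half-lives.
t = n × t½ = 1.265 × 120.97 ≈ 153.03 minutes.

153 minutes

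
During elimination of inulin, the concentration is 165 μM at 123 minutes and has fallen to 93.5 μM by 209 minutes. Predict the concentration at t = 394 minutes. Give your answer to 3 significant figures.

27.6 μM

Over Δt = 209 − 123 = 86 minutes, the level fell by a factor of 165/93.5 ≈ 1.7647.
n = log₂(1.7647) ≈ 0.81943 half-lives, so t½ = 86/0.81943 ≈ 104.95 minutes.
From t = 209 to t = 394: 93.5 × (1/2)^((394−209)/104.95) ≈ 27.554 μM.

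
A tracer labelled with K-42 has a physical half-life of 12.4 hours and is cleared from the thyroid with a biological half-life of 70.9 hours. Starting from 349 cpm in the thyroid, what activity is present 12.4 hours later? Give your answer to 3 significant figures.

1/t_eff = 1/t_phys + 1/t_biol = 1/12.4 + 1/70.9 = 0.09475 per hour.
t_eff = 12.4 × 70.9 / (12.4 + 70.9) ≈ 10.554 hours.
Remaining = 349 × (1/2)^(12.4/10.554) = 349 × (1/2)^1.1749 ≈ 154.58 cpm.

155 cpm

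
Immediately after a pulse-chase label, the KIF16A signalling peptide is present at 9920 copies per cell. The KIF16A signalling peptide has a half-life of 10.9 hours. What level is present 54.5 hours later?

310 copies per cell

Elapsed time is 5 half-lives (54.5/10.9).
Each half-life halves the amount: 9920 × (1/2)^5 = 9920/32 = 310 copies per cell.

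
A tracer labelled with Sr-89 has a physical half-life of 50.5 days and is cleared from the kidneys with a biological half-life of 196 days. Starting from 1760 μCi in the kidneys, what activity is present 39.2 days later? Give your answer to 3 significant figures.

1/t_eff = 1/t_phys + 1/t_biol = 1/50.5 + 1/196 = 0.024904 per day.
t_eff = 50.5 × 196 / (50.5 + 196) ≈ 40.154 days.
Remaining = 1760 × (1/2)^(39.2/40.154) = 1760 × (1/2)^0.97624 ≈ 894.61 μCi.

895 μCi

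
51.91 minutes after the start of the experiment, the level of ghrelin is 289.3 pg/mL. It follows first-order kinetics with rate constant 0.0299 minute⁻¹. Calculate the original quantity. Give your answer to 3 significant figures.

t½ = ln 2 / k = 0.69315 / 0.0299 ≈ 23.182 minutes.
Number of half-lives elapsed: n = 51.91/23.182 ≈ 2.2392.
A₀ = A × 2^n = 289.3 × 2^2.2392 = 289.3 × 4.7214 ≈ 1365.9 pg/mL.

1370 pg/mL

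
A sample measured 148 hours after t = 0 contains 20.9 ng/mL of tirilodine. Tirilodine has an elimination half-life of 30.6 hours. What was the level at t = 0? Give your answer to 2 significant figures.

Number of half-lives elapsed: n = 148/30.6 ≈ 4.8366.
A₀ = A × 2^n = 20.9 × 2^4.8366 = 20.9 × 28.573 ≈ 597.18 ng/mL.

600 ng/mL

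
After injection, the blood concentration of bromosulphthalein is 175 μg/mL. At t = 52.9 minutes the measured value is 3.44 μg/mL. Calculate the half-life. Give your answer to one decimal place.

A/A₀ = 3.44/175 ≈ 0.019657.
n = log₂(50.872) ≈ 5.6688 half-lives elapsed in 52.9 minutes.
t½ = 52.9/5.6688 ≈ 9.3318 minutes.

9.3 minutes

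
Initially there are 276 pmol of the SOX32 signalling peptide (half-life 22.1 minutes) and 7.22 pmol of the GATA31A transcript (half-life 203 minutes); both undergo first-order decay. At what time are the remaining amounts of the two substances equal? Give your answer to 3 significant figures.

130 minutes

Set 276·(1/2)^(t/22.1) = 7.22·(1/2)^(t/203).
Taking log₂: log₂(276/7.22) = t·(1/22.1 − 1/203).
log₂(38.227) = 5.2565; 1/22.1 − 1/203 = 0.040323.
t = 5.2565 / 0.040323 ≈ 130.36 minutes.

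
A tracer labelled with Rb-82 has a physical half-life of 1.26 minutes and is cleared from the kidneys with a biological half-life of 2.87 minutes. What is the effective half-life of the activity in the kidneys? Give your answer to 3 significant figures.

1/t_eff = 1/t_phys + 1/t_biol = 1/1.26 + 1/2.87 = 1.1421 per minute.
t_eff = 1.26 × 2.87 / (1.26 + 2.87) ≈ 0.87559 minutes.

0.876 minutes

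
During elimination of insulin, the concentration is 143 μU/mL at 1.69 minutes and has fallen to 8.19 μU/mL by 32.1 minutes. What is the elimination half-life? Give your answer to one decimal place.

Over Δt = 32.1 − 1.69 = 30.41 minutes, the level fell by a factor of 143/8.19 ≈ 17.46.
n = log₂(17.46) ≈ 4.126 half-lives, so t½ = 30.41/4.126 ≈ 7.3703 minutes.

7.4 minutes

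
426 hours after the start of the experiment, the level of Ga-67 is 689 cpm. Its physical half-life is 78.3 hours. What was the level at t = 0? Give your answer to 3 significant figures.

29900 cpm

Number of half-lives elapsed: n = 426/78.3 ≈ 5.4406.
A₀ = A × 2^n = 689 × 2^5.4406 = 689 × 43.43 ≈ 29923 cpm.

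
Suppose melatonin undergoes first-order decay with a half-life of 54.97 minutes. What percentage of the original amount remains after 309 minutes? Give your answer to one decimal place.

2.0%

n = 309/54.97 ≈ 5.6212 half-lives.
Fraction remaining = (1/2)^5.6212 ≈ 0.020316, i.e. 2.0316%.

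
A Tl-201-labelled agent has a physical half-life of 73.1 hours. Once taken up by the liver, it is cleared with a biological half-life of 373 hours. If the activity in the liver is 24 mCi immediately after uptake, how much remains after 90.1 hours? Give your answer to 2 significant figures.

8.6 mCi

1/t_eff = 1/t_phys + 1/t_biol = 1/73.1 + 1/373 = 0.016361 per hour.
t_eff = 73.1 × 373 / (73.1 + 373) ≈ 61.121 hours.
Remaining = 24 × (1/2)^(90.1/61.121) = 24 × (1/2)^1.4741 ≈ 8.6389 mCi.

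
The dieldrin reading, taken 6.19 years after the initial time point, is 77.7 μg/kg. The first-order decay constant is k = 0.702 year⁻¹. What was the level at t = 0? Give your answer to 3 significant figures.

5990 μg/kg

t½ = ln 2 / k = 0.69315 / 0.702 ≈ 0.98739 years.
Number of half-lives elapsed: n = 6.19/0.98739 ≈ 6.2691.
A₀ = A × 2^n = 77.7 × 2^6.2691 = 77.7 × 77.121 ≈ 5992.3 μg/kg.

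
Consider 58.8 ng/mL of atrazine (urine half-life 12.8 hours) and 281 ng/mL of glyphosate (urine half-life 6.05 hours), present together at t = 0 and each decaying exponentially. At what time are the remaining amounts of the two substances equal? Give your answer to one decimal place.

25.9 hours

Set 58.8·(1/2)^(t/12.8) = 281·(1/2)^(t/6.05).
Taking log₂: log₂(58.8/281) = t·(1/12.8 − 1/6.05).
log₂(0.20925) = -2.2567; 1/12.8 − 1/6.05 = -0.087164.
t = -2.2567 / -0.087164 ≈ 25.89 hours.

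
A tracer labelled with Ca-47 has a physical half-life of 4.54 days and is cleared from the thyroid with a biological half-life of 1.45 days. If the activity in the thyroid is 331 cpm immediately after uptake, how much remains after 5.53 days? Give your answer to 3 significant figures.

1/t_eff = 1/t_phys + 1/t_biol = 1/4.54 + 1/1.45 = 0.90992 per day.
t_eff = 4.54 × 1.45 / (4.54 + 1.45) ≈ 1.099 days.
Remaining = 331 × (1/2)^(5.53/1.099) = 331 × (1/2)^5.0319 ≈ 10.118 cpm.

10.1 cpm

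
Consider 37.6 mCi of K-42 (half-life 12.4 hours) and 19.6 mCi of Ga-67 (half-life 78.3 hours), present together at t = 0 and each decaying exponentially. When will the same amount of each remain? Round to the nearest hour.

Set 37.6·(1/2)^(t/12.4) = 19.6·(1/2)^(t/78.3).
Taking log₂: log₂(37.6/19.6) = t·(1/12.4 − 1/78.3).
log₂(1.9184) = 0.93988; 1/12.4 − 1/78.3 = 0.067874.
t = 0.93988 / 0.067874 ≈ 13.847 hours.

14 hours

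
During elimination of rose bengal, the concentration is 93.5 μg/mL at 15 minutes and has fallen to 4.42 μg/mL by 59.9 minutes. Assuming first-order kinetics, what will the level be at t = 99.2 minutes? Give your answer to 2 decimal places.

0.31 μg/mL

Over Δt = 59.9 − 15 = 44.9 minutes, the level fell by a factor of 93.5/4.42 ≈ 21.154.
n = log₂(21.154) ≈ 4.4028 half-lives, so t½ = 44.9/4.4028 ≈ 10.198 minutes.
From t = 59.9 to t = 99.2: 4.42 × (1/2)^((99.2−59.9)/10.198) ≈ 0.30573 μg/mL.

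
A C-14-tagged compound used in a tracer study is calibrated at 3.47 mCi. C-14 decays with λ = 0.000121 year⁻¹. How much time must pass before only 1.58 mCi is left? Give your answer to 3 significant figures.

t½ = ln 2 / λ = 0.69315 / 0.000121 ≈ 5728.5 years.
Fraction remaining = 1.58/3.47 ≈ 0.45533.
n = log₂(3.47/1.58) = ln(2.1962)/ln 2 ≈ 1.135 half-lives.
t = n × t½ = 1.135 × 5728.5 ≈ 6501.9 years.

6500 years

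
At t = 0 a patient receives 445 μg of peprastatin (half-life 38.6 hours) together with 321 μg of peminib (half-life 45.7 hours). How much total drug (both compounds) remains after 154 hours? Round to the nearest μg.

59 μg

peprastatin: 445 × (1/2)^(154/38.6) = 445 × (1/2)^3.9896 ≈ 28.013 μg.
peminib: 321 × (1/2)^(154/45.7) = 321 × (1/2)^3.3698 ≈ 31.052 μg.
Total = 28.013 + 31.052 ≈ 59.065 μg.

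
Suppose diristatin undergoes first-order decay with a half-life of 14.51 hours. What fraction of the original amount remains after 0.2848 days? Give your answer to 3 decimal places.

0.2848 days = 6.8352 hours.
n = 6.8352/14.51 ≈ 0.47107 half-lives.
Fraction remaining = (1/2)^0.47107 ≈ 0.72143.

0.721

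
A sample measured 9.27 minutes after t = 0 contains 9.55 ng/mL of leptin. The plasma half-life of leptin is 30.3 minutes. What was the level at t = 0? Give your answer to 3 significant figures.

Number of half-lives elapsed: n = 9.27/30.3 ≈ 0.30594.
A₀ = A × 2^n = 9.55 × 2^0.30594 = 9.55 × 1.2362 ≈ 11.806 ng/mL.

11.8 ng/mL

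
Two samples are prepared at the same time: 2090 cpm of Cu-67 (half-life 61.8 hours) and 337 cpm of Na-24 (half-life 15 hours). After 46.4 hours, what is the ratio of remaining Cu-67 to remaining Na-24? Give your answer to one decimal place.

31.5

Cu-67: 2090 × (1/2)^(46.4/61.8) = 2090 × (1/2)^0.75081 ≈ 1242 cpm.
Na-24: 337 × (1/2)^(46.4/15) = 337 × (1/2)^3.0933 ≈ 39.486 cpm.
Ratio ≈ 1242 / 39.486 ≈ 31.455.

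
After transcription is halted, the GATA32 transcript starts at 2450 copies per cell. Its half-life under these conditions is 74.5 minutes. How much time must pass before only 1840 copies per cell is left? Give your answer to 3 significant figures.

Fraction remaining = 1840/2450 ≈ 0.75102.
n = log₂(2450/1840) = ln(1.3315)/ln 2 ≈ 0.41308 half-lives.
t = n × t½ = 0.41308 × 74.5 ≈ 30.774 minutes.

30.8 minutes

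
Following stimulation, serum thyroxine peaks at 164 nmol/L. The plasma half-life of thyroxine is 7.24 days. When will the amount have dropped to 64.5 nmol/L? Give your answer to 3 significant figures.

Fraction remaining = 64.5/164 ≈ 0.39329.
n = log₂(164/64.5) = ln(2.5426)/ln 2 ≈ 1.3463 half-lives.
t = n × t½ = 1.3463 × 7.24 ≈ 9.7474 days.

9.75 days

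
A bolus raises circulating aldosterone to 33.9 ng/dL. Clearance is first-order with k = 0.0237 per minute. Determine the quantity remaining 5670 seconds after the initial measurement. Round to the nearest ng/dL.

4 ng/dL

t½ = ln 2 / k = 0.69315 / 0.0237 ≈ 29.247 minutes.
Convert the elapsed time: 5670 seconds = 94.5 minutes.
Number of half-lives: n = 94.5/29.247 ≈ 3.2311.
Remaining = 33.9 × (1/2)^3.2311 = 33.9 × 0.1065 ≈ 3.6102 ng/dL.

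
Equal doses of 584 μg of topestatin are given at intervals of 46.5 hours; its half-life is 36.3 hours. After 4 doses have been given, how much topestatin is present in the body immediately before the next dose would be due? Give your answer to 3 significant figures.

397 μg

The 4 doses were given 186, 139.5, 93, 46.5 hours ago.
Total = 584·(1/2)^(186/36.3) + 584·(1/2)^(139.5/36.3) + 584·(1/2)^(93/36.3) + 584·(1/2)^(46.5/36.3)
      = 16.747 + 40.697 + 98.896 + 240.32 ≈ 396.66 μg.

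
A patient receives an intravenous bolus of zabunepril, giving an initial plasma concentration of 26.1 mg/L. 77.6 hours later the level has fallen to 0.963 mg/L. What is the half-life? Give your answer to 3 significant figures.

A/A₀ = 0.963/26.1 ≈ 0.036897.
n = log₂(27.103) ≈ 4.7604 half-lives elapsed in 77.6 hours.
t½ = 77.6/4.7604 ≈ 16.301 hours.

16.3 hours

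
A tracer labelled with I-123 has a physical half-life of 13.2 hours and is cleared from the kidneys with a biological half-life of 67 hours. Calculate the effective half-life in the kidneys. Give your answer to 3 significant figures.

11.0 hours

1/t_eff = 1/t_phys + 1/t_biol = 1/13.2 + 1/67 = 0.090683 per hour.
t_eff = 13.2 × 67 / (13.2 + 67) ≈ 11.027 hours.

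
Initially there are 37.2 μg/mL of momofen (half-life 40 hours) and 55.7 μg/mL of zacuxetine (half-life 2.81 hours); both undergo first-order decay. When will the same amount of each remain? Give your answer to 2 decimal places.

1.76 hours

Set 37.2·(1/2)^(t/40) = 55.7·(1/2)^(t/2.81).
Taking log₂: log₂(37.2/55.7) = t·(1/40 − 1/2.81).
log₂(0.66786) = -0.58237; 1/40 − 1/2.81 = -0.33087.
t = -0.58237 / -0.33087 ≈ 1.7601 hours.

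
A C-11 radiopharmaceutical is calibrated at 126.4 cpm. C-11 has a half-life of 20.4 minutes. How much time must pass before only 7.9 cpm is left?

7.9/126.4 = 1/16, so 4 half-lives have elapsed.
t = 4 × 20.4 = 81.6 minutes.

81.6 minutes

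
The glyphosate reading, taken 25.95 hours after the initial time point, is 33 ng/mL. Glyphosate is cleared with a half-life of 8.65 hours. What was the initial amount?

264 ng/mL

Number of half-lives elapsed: n = 25.95/8.65 ≈ 3.
A₀ = A × 2^n = 33 × 2^3 = 33 × 8 ≈ 264 ng/mL.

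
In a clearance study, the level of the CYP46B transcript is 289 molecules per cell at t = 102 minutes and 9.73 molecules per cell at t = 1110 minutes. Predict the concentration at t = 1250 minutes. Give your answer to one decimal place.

Over Δt = 1110 − 102 = 1008 minutes, the level fell by a factor of 289/9.73 ≈ 29.702.
n = log₂(29.702) ≈ 4.8925 half-lives, so t½ = 1008/4.8925 ≈ 206.03 minutes.
From t = 1110 to t = 1250: 9.73 × (1/2)^((1250−1110)/206.03) ≈ 6.0752 molecules per cell.

6.1 molecules per cell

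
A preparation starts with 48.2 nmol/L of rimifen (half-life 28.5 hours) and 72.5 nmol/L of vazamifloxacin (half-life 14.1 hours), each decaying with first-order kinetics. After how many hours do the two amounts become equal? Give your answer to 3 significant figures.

16.4 hours

Set 48.2·(1/2)^(t/28.5) = 72.5·(1/2)^(t/14.1).
Taking log₂: log₂(48.2/72.5) = t·(1/28.5 − 1/14.1).
log₂(0.66483) = -0.58895; 1/28.5 − 1/14.1 = -0.035834.
t = -0.58895 / -0.035834 ≈ 16.435 hours.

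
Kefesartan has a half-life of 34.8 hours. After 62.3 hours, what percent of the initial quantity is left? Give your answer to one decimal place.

n = 62.3/34.8 ≈ 1.7902 half-lives.
Fraction remaining = (1/2)^1.7902 ≈ 0.28913, i.e. 28.913%.

28.9%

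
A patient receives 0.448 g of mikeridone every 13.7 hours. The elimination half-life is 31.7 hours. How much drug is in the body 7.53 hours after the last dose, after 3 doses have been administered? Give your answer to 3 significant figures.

The 3 doses were given 34.93, 21.23, 7.53 hours ago.
Total = 0.448·(1/2)^(34.93/31.7) + 0.448·(1/2)^(21.23/31.7) + 0.448·(1/2)^(7.53/31.7)
      = 0.20873 + 0.28163 + 0.37999 ≈ 0.87034 g.

0.870 g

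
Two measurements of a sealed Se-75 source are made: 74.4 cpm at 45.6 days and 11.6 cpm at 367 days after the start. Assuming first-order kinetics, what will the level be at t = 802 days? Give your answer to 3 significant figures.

Over Δt = 367 − 45.6 = 321.4 days, the level fell by a factor of 74.4/11.6 ≈ 6.4138.
n = log₂(6.4138) ≈ 2.6812 half-lives, so t½ = 321.4/2.6812 ≈ 119.87 days.
From t = 367 to t = 802: 11.6 × (1/2)^((802−367)/119.87) ≈ 0.9377 cpm.

0.938 cpm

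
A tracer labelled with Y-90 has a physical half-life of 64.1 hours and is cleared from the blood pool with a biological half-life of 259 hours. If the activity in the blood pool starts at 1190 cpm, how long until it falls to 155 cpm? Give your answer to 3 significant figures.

151 hours

1/t_eff = 1/t_phys + 1/t_biol = 1/64.1 + 1/259 = 0.019462 per hour.
t_eff = 64.1 × 259 / (64.1 + 259) ≈ 51.383 hours.
n = log₂(1190/155) ≈ 2.9406; t = 2.9406 × 51.383 ≈ 151.1 hours.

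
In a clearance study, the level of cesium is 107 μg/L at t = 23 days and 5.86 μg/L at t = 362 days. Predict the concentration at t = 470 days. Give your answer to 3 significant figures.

2.32 μg/L

Over Δt = 362 − 23 = 339 days, the level fell by a factor of 107/5.86 ≈ 18.259.
n = log₂(18.259) ≈ 4.1906 half-lives, so t½ = 339/4.1906 ≈ 80.896 days.
From t = 362 to t = 470: 5.86 × (1/2)^((470−362)/80.896) ≈ 2.3228 μg/L.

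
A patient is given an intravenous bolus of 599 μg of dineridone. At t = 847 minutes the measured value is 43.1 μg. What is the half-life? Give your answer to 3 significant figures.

223 minutes

A/A₀ = 43.1/599 ≈ 0.071953.
n = log₂(13.898) ≈ 3.7968 half-lives elapsed in 847 minutes.
t½ = 847/3.7968 ≈ 223.08 minutes.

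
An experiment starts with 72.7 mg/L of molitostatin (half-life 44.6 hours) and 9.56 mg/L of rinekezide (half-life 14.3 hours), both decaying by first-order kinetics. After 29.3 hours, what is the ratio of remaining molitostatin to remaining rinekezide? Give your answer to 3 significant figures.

molitostatin: 72.7 × (1/2)^(29.3/44.6) = 72.7 × (1/2)^0.65695 ≈ 46.108 mg/L.
rinekezide: 9.56 × (1/2)^(29.3/14.3) = 9.56 × (1/2)^2.049 ≈ 2.3103 mg/L.
Ratio ≈ 46.108 / 2.3103 ≈ 19.958.

20.0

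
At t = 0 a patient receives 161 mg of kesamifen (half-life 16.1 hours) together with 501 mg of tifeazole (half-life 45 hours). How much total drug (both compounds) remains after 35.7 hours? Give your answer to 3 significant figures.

kesamifen: 161 × (1/2)^(35.7/16.1) = 161 × (1/2)^2.2174 ≈ 34.62 mg.
tifeazole: 501 × (1/2)^(35.7/45) = 501 × (1/2)^0.79333 ≈ 289.08 mg.
Total = 34.62 + 289.08 ≈ 323.7 mg.

324 mg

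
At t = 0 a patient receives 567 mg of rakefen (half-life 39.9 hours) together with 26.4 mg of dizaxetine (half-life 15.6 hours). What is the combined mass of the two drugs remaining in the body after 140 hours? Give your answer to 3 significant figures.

rakefen: 567 × (1/2)^(140/39.9) = 567 × (1/2)^3.5088 ≈ 49.812 mg.
dizaxetine: 26.4 × (1/2)^(140/15.6) = 26.4 × (1/2)^8.9744 ≈ 0.052487 mg.
Total = 49.812 + 0.052487 ≈ 49.865 mg.

49.9 mg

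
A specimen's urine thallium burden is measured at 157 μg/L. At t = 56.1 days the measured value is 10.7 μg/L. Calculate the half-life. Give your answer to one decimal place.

A/A₀ = 10.7/157 ≈ 0.068153.
n = log₂(14.673) ≈ 3.8751 half-lives elapsed in 56.1 days.
t½ = 56.1/3.8751 ≈ 14.477 days.

14.5 days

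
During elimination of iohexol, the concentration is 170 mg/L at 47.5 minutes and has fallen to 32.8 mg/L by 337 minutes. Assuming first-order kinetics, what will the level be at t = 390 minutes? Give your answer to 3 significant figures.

Over Δt = 337 − 47.5 = 289.5 minutes, the level fell by a factor of 170/32.8 ≈ 5.1829.
n = log₂(5.1829) ≈ 2.3738 half-lives, so t½ = 289.5/2.3738 ≈ 121.96 minutes.
From t = 337 to t = 390: 32.8 × (1/2)^((390−337)/121.96) ≈ 24.269 mg/L.

24.3 mg/L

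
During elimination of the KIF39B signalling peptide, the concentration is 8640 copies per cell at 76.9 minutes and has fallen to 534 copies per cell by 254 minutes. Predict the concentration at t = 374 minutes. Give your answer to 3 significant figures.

Over Δt = 254 − 76.9 = 177.1 minutes, the level fell by a factor of 8640/534 ≈ 16.18.
n = log₂(16.18) ≈ 4.0161 half-lives, so t½ = 177.1/4.0161 ≈ 44.097 minutes.
From t = 254 to t = 374: 534 × (1/2)^((374−254)/44.097) ≈ 80.977 copies per cell.

81.0 copies per cell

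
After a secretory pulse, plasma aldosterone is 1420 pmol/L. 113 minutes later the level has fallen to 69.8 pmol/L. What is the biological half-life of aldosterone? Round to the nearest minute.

26 minutes

A/A₀ = 69.8/1420 ≈ 0.049155.
n = log₂(20.344) ≈ 4.3465 half-lives elapsed in 113 minutes.
t½ = 113/4.3465 ≈ 25.998 minutes.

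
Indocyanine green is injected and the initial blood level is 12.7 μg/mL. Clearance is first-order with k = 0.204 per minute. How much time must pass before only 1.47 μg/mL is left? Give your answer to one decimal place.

t½ = ln 2 / k = 0.69315 / 0.204 ≈ 3.3978 minutes.
Fraction remaining = 1.47/12.7 ≈ 0.11575.
n = log₂(12.7/1.47) = ln(8.6395)/ln 2 ≈ 3.1109 half-lives.
t = n × t½ = 3.1109 × 3.3978 ≈ 10.57 minutes.

10.6 minutes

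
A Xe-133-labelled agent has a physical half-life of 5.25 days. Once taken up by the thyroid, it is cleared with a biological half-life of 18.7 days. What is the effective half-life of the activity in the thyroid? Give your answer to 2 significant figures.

4.1 days

1/t_eff = 1/t_phys + 1/t_biol = 1/5.25 + 1/18.7 = 0.24395 per day.
t_eff = 5.25 × 18.7 / (5.25 + 18.7) ≈ 4.0992 days.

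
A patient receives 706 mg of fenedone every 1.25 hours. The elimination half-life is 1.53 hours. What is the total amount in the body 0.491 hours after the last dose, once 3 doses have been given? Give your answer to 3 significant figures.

1070 mg

The 3 doses were given 2.991, 1.741, 0.491 hours ago.
Total = 706·(1/2)^(2.991/1.53) + 706·(1/2)^(1.741/1.53) + 706·(1/2)^(0.491/1.53)
      = 182.1 + 320.82 + 565.2 ≈ 1068.1 mg.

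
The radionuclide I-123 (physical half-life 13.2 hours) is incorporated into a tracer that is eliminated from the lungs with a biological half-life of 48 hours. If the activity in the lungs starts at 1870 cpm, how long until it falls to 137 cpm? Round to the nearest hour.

39 hours

1/t_eff = 1/t_phys + 1/t_biol = 1/13.2 + 1/48 = 0.096591 per hour.
t_eff = 13.2 × 48 / (13.2 + 48) ≈ 10.353 hours.
n = log₂(1870/137) ≈ 3.7708; t = 3.7708 × 10.353 ≈ 39.039 hours.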